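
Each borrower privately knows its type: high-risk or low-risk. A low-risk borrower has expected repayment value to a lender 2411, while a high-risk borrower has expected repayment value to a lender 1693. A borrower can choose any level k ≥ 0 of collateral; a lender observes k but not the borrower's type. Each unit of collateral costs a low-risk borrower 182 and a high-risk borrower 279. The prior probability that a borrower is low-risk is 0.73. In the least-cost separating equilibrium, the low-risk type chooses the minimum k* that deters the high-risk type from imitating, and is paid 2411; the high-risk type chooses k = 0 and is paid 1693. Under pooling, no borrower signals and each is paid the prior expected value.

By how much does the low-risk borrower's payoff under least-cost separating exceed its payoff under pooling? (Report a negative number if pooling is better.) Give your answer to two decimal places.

-274.51

Least-cost separating signal: k* solves 1693 = 2411 − 279·k*, so k* = (2411 − 1693)/279 ≈ 2.5735.
Low-risk type's separating payoff: 2411 − 182 × k* = 2411 − 182 × (2411 − 1693)/279 = 2411 − 130676/279 ≈ 1942.6272.
Pooling payoff: 0.73 × 2411 + 0.27 × 1693 = 2217.14.
Difference: 1942.6272 − 2217.14 = -274.5128, i.e. -274.51 to two decimal places.
The low-risk type would prefer the pooling outcome.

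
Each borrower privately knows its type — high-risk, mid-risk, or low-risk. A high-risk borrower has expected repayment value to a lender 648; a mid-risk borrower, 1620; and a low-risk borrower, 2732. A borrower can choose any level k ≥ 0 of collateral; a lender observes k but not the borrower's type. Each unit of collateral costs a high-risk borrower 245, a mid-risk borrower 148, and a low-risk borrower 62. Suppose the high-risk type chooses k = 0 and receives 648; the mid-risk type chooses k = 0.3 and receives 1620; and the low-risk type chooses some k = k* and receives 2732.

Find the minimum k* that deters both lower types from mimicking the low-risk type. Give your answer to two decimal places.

Mid-risk type (on-path payoff 1620 − 148×0.3 = 1575.6) won't mimic when 1575.6 ≥ 2732 − 148·k*, i.e. k* ≥ 7.81.
High-risk type (on-path payoff 648) won't mimic when 648 ≥ 2732 − 245·k*, i.e. k* ≥ 8.51.
Both must hold, so k* = max(8.51, 7.81) = 8.51. The high-risk type's constraint binds.

8.51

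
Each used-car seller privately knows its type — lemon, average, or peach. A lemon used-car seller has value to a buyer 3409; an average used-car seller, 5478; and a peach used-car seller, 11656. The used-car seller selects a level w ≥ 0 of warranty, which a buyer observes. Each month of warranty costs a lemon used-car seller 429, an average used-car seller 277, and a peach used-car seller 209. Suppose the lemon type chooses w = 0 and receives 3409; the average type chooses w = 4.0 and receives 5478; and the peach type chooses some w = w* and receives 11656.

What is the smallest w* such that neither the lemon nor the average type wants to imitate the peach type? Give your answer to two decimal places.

Lemon type (on-path payoff 3409) won't mimic when 3409 ≥ 11656 − 429·w*, i.e. w* ≥ 19.22.
Average type (on-path payoff 5478 − 277×4.0 = 4370) won't mimic when 4370 ≥ 11656 − 277·w*, i.e. w* ≥ 26.30.
Both must hold, so w* = max(19.22, 26.30) = 26.30. The average type's constraint binds.

26.30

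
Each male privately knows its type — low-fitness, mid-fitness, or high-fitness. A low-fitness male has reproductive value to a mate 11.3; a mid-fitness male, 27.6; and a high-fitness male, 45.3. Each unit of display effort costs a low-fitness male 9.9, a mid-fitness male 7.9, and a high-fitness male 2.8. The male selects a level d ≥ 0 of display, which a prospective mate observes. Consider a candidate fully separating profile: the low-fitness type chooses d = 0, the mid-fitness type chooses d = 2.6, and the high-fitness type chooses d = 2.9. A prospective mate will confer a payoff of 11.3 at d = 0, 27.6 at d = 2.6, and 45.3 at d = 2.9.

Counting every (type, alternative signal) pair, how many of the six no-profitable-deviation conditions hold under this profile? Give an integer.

Low-fitness (own payoff 11.3): to d=2.6 gives 27.6 − 9.9×2.6 = 1.86 → no gain ✓; to d=2.9 gives 45.3 − 9.9×2.9 = 16.59 → profitable ✗.
High-fitness (own payoff 45.3 − 2.8×2.9 = 37.18): to d=0 gives 11.3 → no gain ✓; to d=2.6 gives 27.6 − 2.8×2.6 = 20.32 → no gain ✓.
Mid-fitness (own payoff 27.6 − 7.9×2.6 = 7.06): to d=0 gives 11.3 → profitable ✗; to d=2.9 gives 45.3 − 7.9×2.9 = 22.39 → profitable ✗.
3 of the 6 constraints hold; not an equilibrium.

3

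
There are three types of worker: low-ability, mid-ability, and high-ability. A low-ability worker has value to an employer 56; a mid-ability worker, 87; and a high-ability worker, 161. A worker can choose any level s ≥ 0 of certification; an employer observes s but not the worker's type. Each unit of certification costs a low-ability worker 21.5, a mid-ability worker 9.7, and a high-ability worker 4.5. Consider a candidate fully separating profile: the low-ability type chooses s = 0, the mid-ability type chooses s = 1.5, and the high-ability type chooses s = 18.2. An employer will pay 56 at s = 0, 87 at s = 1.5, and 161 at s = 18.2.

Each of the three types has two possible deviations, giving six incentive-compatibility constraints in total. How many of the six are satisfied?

5

Low-ability (own payoff 56): to s=1.5 gives 87 − 21.5×1.5 = 54.75 → no gain ✓; to s=18.2 gives 161 − 21.5×18.2 = -230.3 → no gain ✓.
Mid-ability (own payoff 87 − 9.7×1.5 = 72.45): to s=0 gives 56 → no gain ✓; to s=18.2 gives 161 − 9.7×18.2 = -15.54 → no gain ✓.
High-ability (own payoff 161 − 4.5×18.2 = 79.1): to s=0 gives 56 → no gain ✓; to s=1.5 gives 87 − 4.5×1.5 = 80.25 → profitable ✗.
5 of the 6 constraints hold; not an equilibrium.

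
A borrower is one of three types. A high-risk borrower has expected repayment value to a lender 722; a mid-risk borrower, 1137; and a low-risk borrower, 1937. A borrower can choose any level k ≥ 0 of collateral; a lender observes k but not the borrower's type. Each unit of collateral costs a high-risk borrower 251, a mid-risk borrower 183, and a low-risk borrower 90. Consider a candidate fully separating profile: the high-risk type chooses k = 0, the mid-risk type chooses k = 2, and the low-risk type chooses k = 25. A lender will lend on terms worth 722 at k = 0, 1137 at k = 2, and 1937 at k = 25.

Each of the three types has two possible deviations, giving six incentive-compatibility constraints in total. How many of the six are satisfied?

4

Mid-risk (own payoff 1137 − 183×2 = 771): to k=0 gives 722 → no gain ✓; to k=25 gives 1937 − 183×25 = -2638 → no gain ✓.
Low-risk (own payoff 1937 − 90×25 = -313): to k=0 gives 722 → profitable ✗; to k=2 gives 1137 − 90×2 = 957 → profitable ✗.
High-risk (own payoff 722): to k=2 gives 1137 − 251×2 = 635 → no gain ✓; to k=25 gives 1937 − 251×25 = -4338 → no gain ✓.
4 of the 6 constraints hold; not an equilibrium.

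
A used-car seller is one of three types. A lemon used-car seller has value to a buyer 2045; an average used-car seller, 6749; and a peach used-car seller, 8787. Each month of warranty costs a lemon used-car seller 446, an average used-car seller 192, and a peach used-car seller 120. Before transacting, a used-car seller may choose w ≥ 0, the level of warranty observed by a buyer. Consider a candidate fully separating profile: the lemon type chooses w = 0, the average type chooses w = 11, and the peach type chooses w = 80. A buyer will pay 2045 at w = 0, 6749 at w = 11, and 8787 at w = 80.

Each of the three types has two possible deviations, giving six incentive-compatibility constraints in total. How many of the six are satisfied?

4

Peach (own payoff 8787 − 120×80 = -813): to w=0 gives 2045 → profitable ✗; to w=11 gives 6749 − 120×11 = 5429 → profitable ✗.
Lemon (own payoff 2045): to w=11 gives 6749 − 446×11 = 1843 → no gain ✓; to w=80 gives 8787 − 446×80 = -26893 → no gain ✓.
Average (own payoff 6749 − 192×11 = 4637): to w=0 gives 2045 → no gain ✓; to w=80 gives 8787 − 192×80 = -6573 → no gain ✓.
4 of the 6 constraints hold; not an equilibrium.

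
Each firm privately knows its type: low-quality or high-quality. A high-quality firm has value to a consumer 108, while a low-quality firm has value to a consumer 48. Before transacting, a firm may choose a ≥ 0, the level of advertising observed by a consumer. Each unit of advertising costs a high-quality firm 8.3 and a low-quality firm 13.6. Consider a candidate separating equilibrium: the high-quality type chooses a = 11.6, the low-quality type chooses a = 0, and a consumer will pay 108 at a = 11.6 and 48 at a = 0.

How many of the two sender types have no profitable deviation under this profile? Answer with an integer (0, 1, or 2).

Low-quality type: stay at 0 → 48; mimic → 108 − 13.6 × 11.6 = -49.76. IC holds (48 ≥ -49.76).
High-quality type: signal → 108 − 8.3 × 11.6 = 11.72; deviate to 0 → 48. IC fails (11.72 < 48).
1 of 2 constraints hold, so this profile is not an equilibrium.

1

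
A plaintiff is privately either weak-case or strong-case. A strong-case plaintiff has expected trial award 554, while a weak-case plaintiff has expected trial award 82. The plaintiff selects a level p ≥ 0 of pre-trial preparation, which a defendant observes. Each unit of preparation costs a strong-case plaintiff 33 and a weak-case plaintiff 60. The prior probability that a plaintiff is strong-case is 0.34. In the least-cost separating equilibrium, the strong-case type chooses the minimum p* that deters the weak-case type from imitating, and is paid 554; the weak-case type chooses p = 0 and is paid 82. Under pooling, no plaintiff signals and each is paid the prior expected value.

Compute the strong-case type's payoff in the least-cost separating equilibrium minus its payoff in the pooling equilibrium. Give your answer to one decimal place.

51.9

Least-cost separating signal: p* solves 82 = 554 − 60·p*, so p* = (554 − 82)/60 ≈ 7.8667.
Strong-case type's separating payoff: 554 − 33 × p* = 554 − 33 × (554 − 82)/60 = 554 − 15576/60 = 294.4.
Pooling payoff: 0.34 × 554 + 0.66 × 82 = 242.48.
Difference: 294.4 − 242.48 = 51.92, i.e. 51.9 to one decimal place.
The strong-case type prefers to separate.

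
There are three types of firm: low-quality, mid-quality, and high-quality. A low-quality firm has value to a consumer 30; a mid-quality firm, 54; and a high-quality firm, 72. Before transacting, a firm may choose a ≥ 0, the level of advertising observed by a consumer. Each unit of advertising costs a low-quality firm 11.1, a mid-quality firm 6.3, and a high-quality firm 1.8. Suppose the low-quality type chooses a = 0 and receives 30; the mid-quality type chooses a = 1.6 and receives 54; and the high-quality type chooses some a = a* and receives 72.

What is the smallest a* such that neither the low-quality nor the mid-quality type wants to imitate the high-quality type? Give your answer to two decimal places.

4.46

Mid-quality type (on-path payoff 54 − 6.3×1.6 = 43.92) won't mimic when 43.92 ≥ 72 − 6.3·a*, i.e. a* ≥ 4.46.
Low-quality type (on-path payoff 30) won't mimic when 30 ≥ 72 − 11.1·a*, i.e. a* ≥ 3.78.
Both must hold, so a* = max(3.78, 4.46) = 4.46. The mid-quality type's constraint binds.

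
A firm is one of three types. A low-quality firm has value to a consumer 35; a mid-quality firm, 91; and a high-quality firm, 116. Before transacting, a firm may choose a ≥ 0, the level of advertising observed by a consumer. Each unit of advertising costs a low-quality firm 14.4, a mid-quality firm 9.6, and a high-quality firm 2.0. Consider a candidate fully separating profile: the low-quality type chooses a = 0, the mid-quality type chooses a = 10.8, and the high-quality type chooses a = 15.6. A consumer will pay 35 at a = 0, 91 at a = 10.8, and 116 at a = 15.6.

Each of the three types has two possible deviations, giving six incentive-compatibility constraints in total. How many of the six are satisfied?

5

Low-quality (own payoff 35): to a=10.8 gives 91 − 14.4×10.8 = -64.52 → no gain ✓; to a=15.6 gives 116 − 14.4×15.6 = -108.64 → no gain ✓.
Mid-quality (own payoff 91 − 9.6×10.8 = -12.68): to a=0 gives 35 → profitable ✗; to a=15.6 gives 116 − 9.6×15.6 = -33.76 → no gain ✓.
High-quality (own payoff 116 − 2.0×15.6 = 84.8): to a=0 gives 35 → no gain ✓; to a=10.8 gives 91 − 2.0×10.8 = 69.4 → no gain ✓.
5 of the 6 constraints hold; not an equilibrium.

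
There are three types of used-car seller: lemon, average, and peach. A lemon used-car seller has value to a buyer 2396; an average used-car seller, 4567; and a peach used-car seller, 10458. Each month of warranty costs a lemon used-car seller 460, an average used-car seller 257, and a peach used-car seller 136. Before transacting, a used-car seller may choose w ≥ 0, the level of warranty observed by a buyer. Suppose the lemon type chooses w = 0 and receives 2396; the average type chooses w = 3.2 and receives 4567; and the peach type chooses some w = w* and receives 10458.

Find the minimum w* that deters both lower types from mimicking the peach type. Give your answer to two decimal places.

Average type (on-path payoff 4567 − 257×3.2 = 3744.6) won't mimic when 3744.6 ≥ 10458 − 257·w*, i.e. w* ≥ 26.12.
Lemon type (on-path payoff 2396) won't mimic when 2396 ≥ 10458 − 460·w*, i.e. w* ≥ 17.53.
Both must hold, so w* = max(17.53, 26.12) = 26.12. The average type's constraint binds.

26.12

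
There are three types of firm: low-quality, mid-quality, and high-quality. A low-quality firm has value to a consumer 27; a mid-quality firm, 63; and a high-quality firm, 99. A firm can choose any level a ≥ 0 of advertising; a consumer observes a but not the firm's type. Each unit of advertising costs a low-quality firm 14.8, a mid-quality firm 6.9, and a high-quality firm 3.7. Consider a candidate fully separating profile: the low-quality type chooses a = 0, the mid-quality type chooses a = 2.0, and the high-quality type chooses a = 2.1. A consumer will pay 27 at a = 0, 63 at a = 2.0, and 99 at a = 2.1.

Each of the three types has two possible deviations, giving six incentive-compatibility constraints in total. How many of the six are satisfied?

High-quality (own payoff 99 − 3.7×2.1 = 91.23): to a=0 gives 27 → no gain ✓; to a=2.0 gives 63 − 3.7×2.0 = 55.6 → no gain ✓.
Mid-quality (own payoff 63 − 6.9×2.0 = 49.2): to a=0 gives 27 → no gain ✓; to a=2.1 gives 99 − 6.9×2.1 = 84.51 → profitable ✗.
Low-quality (own payoff 27): to a=2.0 gives 63 − 14.8×2.0 = 33.4 → profitable ✗; to a=2.1 gives 99 − 14.8×2.1 = 67.92 → profitable ✗.
3 of the 6 constraints hold; not an equilibrium.

3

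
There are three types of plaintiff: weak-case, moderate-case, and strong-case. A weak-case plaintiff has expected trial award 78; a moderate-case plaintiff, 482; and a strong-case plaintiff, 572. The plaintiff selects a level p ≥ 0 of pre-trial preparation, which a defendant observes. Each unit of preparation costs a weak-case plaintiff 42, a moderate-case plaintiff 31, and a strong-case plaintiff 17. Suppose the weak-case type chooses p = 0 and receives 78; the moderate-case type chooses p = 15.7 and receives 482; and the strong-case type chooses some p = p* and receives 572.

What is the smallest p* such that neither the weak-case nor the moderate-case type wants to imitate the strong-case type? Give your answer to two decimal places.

18.60

Moderate-case type (on-path payoff 482 − 31×15.7 = -4.7) won't mimic when -4.7 ≥ 572 − 31·p*, i.e. p* ≥ 18.60.
Weak-case type (on-path payoff 78) won't mimic when 78 ≥ 572 − 42·p*, i.e. p* ≥ 11.76.
Both must hold, so p* = max(11.76, 18.60) = 18.60. The moderate-case type's constraint binds.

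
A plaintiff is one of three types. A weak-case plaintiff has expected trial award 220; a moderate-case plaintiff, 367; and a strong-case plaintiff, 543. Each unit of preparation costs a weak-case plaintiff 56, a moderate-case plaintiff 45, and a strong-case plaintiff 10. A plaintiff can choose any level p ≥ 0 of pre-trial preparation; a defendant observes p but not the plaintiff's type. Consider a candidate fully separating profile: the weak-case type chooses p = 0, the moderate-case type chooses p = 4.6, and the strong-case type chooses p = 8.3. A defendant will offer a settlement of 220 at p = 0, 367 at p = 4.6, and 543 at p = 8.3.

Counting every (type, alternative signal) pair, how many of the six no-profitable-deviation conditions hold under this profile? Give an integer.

4

Moderate-case (own payoff 367 − 45×4.6 = 160): to p=0 gives 220 → profitable ✗; to p=8.3 gives 543 − 45×8.3 = 169.5 → profitable ✗.
Weak-case (own payoff 220): to p=4.6 gives 367 − 56×4.6 = 109.4 → no gain ✓; to p=8.3 gives 543 − 56×8.3 = 78.2 → no gain ✓.
Strong-case (own payoff 543 − 10×8.3 = 460): to p=0 gives 220 → no gain ✓; to p=4.6 gives 367 − 10×4.6 = 321 → no gain ✓.
4 of the 6 constraints hold; not an equilibrium.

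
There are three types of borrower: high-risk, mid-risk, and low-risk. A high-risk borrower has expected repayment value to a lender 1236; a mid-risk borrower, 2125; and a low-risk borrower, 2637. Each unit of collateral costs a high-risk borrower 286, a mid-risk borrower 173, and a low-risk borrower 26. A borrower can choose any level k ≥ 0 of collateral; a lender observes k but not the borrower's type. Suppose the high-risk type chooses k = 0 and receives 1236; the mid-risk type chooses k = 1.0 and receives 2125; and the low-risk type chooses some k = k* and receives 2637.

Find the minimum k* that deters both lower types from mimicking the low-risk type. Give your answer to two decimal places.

4.90

Mid-risk type (on-path payoff 2125 − 173×1.0 = 1952) won't mimic when 1952 ≥ 2637 − 173·k*, i.e. k* ≥ 3.96.
High-risk type (on-path payoff 1236) won't mimic when 1236 ≥ 2637 − 286·k*, i.e. k* ≥ 4.90.
Both must hold, so k* = max(4.90, 3.96) = 4.90. The high-risk type's constraint binds.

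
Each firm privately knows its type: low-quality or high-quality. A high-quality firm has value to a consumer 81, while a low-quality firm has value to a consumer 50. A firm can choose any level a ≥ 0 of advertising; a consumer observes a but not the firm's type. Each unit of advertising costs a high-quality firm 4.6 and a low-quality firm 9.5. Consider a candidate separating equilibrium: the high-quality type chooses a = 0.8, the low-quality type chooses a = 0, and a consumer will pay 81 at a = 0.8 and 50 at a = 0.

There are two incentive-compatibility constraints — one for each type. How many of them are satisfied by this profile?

1

Low-quality type: stay at 0 → 50; mimic → 81 − 9.5 × 0.8 = 73.4. IC fails (50 < 73.4).
High-quality type: signal → 81 − 4.6 × 0.8 = 77.32; deviate to 0 → 50. IC holds (77.32 ≥ 50).
1 of 2 constraints hold, so this profile is not an equilibrium.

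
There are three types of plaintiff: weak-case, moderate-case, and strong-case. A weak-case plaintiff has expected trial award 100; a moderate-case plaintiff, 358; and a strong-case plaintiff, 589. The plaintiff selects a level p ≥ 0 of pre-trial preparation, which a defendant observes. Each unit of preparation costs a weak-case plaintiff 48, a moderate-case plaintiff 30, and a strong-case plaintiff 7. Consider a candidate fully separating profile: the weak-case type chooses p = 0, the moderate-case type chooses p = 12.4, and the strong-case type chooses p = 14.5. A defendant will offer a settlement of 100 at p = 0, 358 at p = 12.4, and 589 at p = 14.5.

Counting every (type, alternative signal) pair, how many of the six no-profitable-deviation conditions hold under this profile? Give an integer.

4

Strong-case (own payoff 589 − 7×14.5 = 487.5): to p=0 gives 100 → no gain ✓; to p=12.4 gives 358 − 7×12.4 = 271.2 → no gain ✓.
Weak-case (own payoff 100): to p=12.4 gives 358 − 48×12.4 = -237.2 → no gain ✓; to p=14.5 gives 589 − 48×14.5 = -107 → no gain ✓.
Moderate-case (own payoff 358 − 30×12.4 = -14): to p=0 gives 100 → profitable ✗; to p=14.5 gives 589 − 30×14.5 = 154 → profitable ✗.
4 of the 6 constraints hold; not an equilibrium.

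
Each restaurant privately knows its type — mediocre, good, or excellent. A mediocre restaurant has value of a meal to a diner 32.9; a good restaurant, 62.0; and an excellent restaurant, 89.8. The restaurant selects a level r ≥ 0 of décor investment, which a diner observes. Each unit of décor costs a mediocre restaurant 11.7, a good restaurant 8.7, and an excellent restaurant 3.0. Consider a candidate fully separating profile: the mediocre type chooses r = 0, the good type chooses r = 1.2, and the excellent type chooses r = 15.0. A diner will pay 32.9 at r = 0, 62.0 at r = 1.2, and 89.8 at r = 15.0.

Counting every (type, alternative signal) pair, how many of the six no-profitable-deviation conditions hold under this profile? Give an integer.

Good (own payoff 62.0 − 8.7×1.2 = 51.56): to r=0 gives 32.9 → no gain ✓; to r=15.0 gives 89.8 − 8.7×15.0 = -40.7 → no gain ✓.
Mediocre (own payoff 32.9): to r=1.2 gives 62.0 − 11.7×1.2 = 47.96 → profitable ✗; to r=15.0 gives 89.8 − 11.7×15.0 = -85.7 → no gain ✓.
Excellent (own payoff 89.8 − 3.0×15.0 = 44.8): to r=0 gives 32.9 → no gain ✓; to r=1.2 gives 62.0 − 3.0×1.2 = 58.4 → profitable ✗.
4 of the 6 constraints hold; not an equilibrium.

4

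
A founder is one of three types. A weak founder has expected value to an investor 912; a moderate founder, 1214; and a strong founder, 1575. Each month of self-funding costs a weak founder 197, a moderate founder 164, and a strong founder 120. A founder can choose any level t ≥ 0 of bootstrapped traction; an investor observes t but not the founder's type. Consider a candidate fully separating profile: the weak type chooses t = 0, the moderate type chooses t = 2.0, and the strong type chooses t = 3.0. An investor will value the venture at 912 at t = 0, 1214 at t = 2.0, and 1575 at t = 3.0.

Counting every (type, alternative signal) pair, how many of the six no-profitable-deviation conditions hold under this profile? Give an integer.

3

Strong (own payoff 1575 − 120×3.0 = 1215): to t=0 gives 912 → no gain ✓; to t=2.0 gives 1214 − 120×2.0 = 974 → no gain ✓.
Moderate (own payoff 1214 − 164×2.0 = 886): to t=0 gives 912 → profitable ✗; to t=3.0 gives 1575 − 164×3.0 = 1083 → profitable ✗.
Weak (own payoff 912): to t=2.0 gives 1214 − 197×2.0 = 820 → no gain ✓; to t=3.0 gives 1575 − 197×3.0 = 984 → profitable ✗.
3 of the 6 constraints hold; not an equilibrium.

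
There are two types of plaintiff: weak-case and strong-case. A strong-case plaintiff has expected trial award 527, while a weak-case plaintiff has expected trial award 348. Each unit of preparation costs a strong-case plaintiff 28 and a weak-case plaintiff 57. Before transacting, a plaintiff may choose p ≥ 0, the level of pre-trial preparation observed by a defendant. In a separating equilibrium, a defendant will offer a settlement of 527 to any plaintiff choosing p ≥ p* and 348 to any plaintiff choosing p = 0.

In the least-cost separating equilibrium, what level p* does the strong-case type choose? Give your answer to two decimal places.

A weak-case plaintiff choosing p = 0 receives 348.
Imitating at p* instead would pay 527 at cost 57·p*, netting 527 − 57·p*.
Indifference: 348 = 527 − 57·p*, so p* = (527 − 348) / 57 ≈ 3.14.
At p* the weak-case type's incentive constraint just binds; the strong-case type strictly prefers p* since its per-unit cost is lower.

3.14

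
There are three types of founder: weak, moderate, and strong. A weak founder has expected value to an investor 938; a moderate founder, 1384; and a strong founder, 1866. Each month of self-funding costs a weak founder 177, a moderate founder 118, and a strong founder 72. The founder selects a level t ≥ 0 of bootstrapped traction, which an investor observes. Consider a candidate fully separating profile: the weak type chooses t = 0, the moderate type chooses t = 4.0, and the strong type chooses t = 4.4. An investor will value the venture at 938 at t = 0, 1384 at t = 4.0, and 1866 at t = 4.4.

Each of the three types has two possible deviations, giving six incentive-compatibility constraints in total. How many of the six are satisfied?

3

Strong (own payoff 1866 − 72×4.4 = 1549.2): to t=0 gives 938 → no gain ✓; to t=4.0 gives 1384 − 72×4.0 = 1096 → no gain ✓.
Moderate (own payoff 1384 − 118×4.0 = 912): to t=0 gives 938 → profitable ✗; to t=4.4 gives 1866 − 118×4.4 = 1346.8 → profitable ✗.
Weak (own payoff 938): to t=4.0 gives 1384 − 177×4.0 = 676 → no gain ✓; to t=4.4 gives 1866 − 177×4.4 = 1087.2 → profitable ✗.
3 of the 6 constraints hold; not an equilibrium.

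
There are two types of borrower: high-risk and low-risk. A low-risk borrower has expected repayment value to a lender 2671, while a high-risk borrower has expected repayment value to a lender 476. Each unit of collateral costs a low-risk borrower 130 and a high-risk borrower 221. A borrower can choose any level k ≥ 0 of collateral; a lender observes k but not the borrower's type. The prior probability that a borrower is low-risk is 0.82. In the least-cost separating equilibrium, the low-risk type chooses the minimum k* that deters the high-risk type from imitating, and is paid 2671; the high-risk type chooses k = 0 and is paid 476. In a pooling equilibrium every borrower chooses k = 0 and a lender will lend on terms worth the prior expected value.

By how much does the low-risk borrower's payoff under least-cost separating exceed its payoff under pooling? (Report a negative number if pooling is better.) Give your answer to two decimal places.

-896.08

Least-cost separating signal: k* solves 476 = 2671 − 221·k*, so k* = (2671 − 476)/221 ≈ 9.9321.
Low-risk type's separating payoff: 2671 − 130 × k* = 2671 − 130 × (2671 − 476)/221 = 2671 − 285350/221 ≈ 1379.8235.
Pooling payoff: 0.82 × 2671 + 0.18 × 476 = 2275.9.
Difference: 1379.8235 − 2275.9 = -896.0765, i.e. -896.08 to two decimal places.
The low-risk type would prefer the pooling outcome.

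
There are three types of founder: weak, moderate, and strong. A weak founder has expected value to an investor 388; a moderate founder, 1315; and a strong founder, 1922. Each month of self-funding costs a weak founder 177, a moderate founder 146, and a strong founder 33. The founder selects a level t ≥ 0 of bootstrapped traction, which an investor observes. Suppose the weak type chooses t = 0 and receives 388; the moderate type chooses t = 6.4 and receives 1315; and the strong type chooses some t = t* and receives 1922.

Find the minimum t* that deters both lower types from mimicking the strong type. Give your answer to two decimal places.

10.56

Moderate type (on-path payoff 1315 − 146×6.4 = 380.6) won't mimic when 380.6 ≥ 1922 − 146·t*, i.e. t* ≥ 10.56.
Weak type (on-path payoff 388) won't mimic when 388 ≥ 1922 − 177·t*, i.e. t* ≥ 8.67.
Both must hold, so t* = max(8.67, 10.56) = 10.56. The moderate type's constraint binds.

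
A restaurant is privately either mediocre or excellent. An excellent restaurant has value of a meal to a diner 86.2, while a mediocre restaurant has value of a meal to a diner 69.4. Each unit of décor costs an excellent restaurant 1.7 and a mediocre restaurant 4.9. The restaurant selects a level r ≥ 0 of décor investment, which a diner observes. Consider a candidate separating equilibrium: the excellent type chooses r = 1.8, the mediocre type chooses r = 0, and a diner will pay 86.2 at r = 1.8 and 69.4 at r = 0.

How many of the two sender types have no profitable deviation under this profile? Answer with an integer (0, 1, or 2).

Excellent type: signal → 86.2 − 1.7 × 1.8 = 83.14; deviate to 0 → 69.4. IC holds (83.14 ≥ 69.4).
Mediocre type: stay at 0 → 69.4; mimic → 86.2 − 4.9 × 1.8 = 77.38. IC fails (69.4 < 77.38).
1 of 2 constraints hold, so this profile is not an equilibrium.

1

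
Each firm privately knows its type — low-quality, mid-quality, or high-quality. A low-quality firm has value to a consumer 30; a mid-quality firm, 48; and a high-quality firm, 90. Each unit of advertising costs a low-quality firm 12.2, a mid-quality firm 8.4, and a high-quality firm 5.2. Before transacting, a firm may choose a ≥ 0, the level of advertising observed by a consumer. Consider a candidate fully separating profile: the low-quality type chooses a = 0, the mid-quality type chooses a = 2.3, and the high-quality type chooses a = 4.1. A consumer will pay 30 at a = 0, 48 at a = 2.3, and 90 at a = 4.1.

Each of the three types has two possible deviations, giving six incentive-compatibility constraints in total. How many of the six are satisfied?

High-quality (own payoff 90 − 5.2×4.1 = 68.68): to a=0 gives 30 → no gain ✓; to a=2.3 gives 48 − 5.2×2.3 = 36.04 → no gain ✓.
Mid-quality (own payoff 48 − 8.4×2.3 = 28.68): to a=0 gives 30 → profitable ✗; to a=4.1 gives 90 − 8.4×4.1 = 55.56 → profitable ✗.
Low-quality (own payoff 30): to a=2.3 gives 48 − 12.2×2.3 = 19.94 → no gain ✓; to a=4.1 gives 90 − 12.2×4.1 = 39.98 → profitable ✗.
3 of the 6 constraints hold; not an equilibrium.

3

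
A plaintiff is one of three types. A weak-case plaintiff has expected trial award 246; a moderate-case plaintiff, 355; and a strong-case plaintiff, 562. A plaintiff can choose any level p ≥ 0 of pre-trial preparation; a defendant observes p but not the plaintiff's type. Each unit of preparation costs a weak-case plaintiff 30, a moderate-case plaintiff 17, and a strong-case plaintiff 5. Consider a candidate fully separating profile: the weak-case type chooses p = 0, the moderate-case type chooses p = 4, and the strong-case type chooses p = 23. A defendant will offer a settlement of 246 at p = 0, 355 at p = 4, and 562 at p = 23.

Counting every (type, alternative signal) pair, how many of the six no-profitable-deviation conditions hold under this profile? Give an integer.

Weak-case (own payoff 246): to p=4 gives 355 − 30×4 = 235 → no gain ✓; to p=23 gives 562 − 30×23 = -128 → no gain ✓.
Strong-case (own payoff 562 − 5×23 = 447): to p=0 gives 246 → no gain ✓; to p=4 gives 355 − 5×4 = 335 → no gain ✓.
Moderate-case (own payoff 355 − 17×4 = 287): to p=0 gives 246 → no gain ✓; to p=23 gives 562 − 17×23 = 171 → no gain ✓.
6 of the 6 constraints hold; this profile is a separating equilibrium.

6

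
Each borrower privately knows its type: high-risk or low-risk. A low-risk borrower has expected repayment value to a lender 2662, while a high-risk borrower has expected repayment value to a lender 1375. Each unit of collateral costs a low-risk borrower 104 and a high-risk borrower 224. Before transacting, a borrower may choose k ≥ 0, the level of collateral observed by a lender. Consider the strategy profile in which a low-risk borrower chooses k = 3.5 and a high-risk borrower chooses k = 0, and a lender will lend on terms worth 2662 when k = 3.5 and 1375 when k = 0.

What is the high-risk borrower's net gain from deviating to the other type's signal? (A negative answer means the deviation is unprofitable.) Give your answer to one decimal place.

503.0

Playing k = 0 the high-risk borrower receives 1375.
Deviating to k = 3.5 brings payment 2662 at cost 224 × 3.5 = 784, netting 1878.
Gain from deviating: 1878 − 1375 = 503.0.
The gain is positive, so the high-risk type's incentive-compatibility constraint is violated — this profile is not a separating equilibrium.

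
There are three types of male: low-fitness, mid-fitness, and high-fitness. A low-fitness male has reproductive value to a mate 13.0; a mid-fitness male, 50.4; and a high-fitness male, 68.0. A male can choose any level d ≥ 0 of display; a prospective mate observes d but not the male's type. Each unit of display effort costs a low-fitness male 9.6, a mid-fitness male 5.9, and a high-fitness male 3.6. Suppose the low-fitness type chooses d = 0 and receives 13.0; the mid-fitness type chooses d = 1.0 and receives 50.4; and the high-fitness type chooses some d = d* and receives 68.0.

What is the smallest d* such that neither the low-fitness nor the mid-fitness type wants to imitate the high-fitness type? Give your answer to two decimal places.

5.73

Low-fitness type (on-path payoff 13.0) won't mimic when 13.0 ≥ 68.0 − 9.6·d*, i.e. d* ≥ 5.73.
Mid-fitness type (on-path payoff 50.4 − 5.9×1.0 = 44.5) won't mimic when 44.5 ≥ 68.0 − 5.9·d*, i.e. d* ≥ 3.98.
Both must hold, so d* = max(5.73, 3.98) = 5.73. The low-fitness type's constraint binds.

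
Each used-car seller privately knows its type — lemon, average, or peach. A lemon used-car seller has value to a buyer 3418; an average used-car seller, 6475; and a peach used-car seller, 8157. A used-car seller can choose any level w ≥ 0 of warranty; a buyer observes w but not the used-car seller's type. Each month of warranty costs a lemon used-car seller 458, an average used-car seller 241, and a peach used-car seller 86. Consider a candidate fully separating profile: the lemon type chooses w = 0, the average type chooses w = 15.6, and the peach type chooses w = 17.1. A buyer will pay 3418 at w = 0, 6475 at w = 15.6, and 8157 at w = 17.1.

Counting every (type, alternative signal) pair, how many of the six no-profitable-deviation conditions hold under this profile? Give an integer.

Average (own payoff 6475 − 241×15.6 = 2715.4): to w=0 gives 3418 → profitable ✗; to w=17.1 gives 8157 − 241×17.1 = 4035.9 → profitable ✗.
Lemon (own payoff 3418): to w=15.6 gives 6475 − 458×15.6 = -669.8 → no gain ✓; to w=17.1 gives 8157 − 458×17.1 = 325.2 → no gain ✓.
Peach (own payoff 8157 − 86×17.1 = 6686.4): to w=0 gives 3418 → no gain ✓; to w=15.6 gives 6475 − 86×15.6 = 5133.4 → no gain ✓.
4 of the 6 constraints hold; not an equilibrium.

4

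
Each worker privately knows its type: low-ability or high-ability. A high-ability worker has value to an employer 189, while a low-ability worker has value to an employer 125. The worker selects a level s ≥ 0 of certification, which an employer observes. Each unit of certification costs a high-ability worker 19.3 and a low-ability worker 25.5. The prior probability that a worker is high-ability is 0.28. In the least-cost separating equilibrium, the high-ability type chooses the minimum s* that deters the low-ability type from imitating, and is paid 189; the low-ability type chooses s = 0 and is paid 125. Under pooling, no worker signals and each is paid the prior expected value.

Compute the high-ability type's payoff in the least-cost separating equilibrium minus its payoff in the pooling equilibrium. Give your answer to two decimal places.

Least-cost separating signal: s* solves 125 = 189 − 25.5·s*, so s* = (189 − 125)/25.5 ≈ 2.5098.
High-ability type's separating payoff: 189 − 19.3 × s* = 189 − 19.3 × (189 − 125)/25.5 = 189 − 1235.2/25.5 ≈ 140.5608.
Pooling payoff: 0.28 × 189 + 0.72 × 125 = 142.92.
Difference: 140.5608 − 142.92 = -2.3592, i.e. -2.36 to two decimal places.
The high-ability type would prefer the pooling outcome.

-2.36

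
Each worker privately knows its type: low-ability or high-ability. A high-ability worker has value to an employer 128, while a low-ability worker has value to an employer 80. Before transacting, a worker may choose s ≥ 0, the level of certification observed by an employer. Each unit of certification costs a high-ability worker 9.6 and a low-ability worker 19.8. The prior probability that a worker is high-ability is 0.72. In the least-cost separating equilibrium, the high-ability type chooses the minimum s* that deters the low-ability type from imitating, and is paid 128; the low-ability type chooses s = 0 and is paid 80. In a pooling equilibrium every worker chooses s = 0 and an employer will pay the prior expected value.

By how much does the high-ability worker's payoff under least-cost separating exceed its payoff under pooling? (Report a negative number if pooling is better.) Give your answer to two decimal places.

-9.83

Least-cost separating signal: s* solves 80 = 128 − 19.8·s*, so s* = (128 − 80)/19.8 ≈ 2.4242.
High-ability type's separating payoff: 128 − 9.6 × s* = 128 − 9.6 × (128 − 80)/19.8 = 128 − 460.8/19.8 ≈ 104.7273.
Pooling payoff: 0.72 × 128 + 0.28 × 80 = 114.56.
Difference: 104.7273 − 114.56 = -9.8327, i.e. -9.83 to two decimal places.
The high-ability type would prefer the pooling outcome.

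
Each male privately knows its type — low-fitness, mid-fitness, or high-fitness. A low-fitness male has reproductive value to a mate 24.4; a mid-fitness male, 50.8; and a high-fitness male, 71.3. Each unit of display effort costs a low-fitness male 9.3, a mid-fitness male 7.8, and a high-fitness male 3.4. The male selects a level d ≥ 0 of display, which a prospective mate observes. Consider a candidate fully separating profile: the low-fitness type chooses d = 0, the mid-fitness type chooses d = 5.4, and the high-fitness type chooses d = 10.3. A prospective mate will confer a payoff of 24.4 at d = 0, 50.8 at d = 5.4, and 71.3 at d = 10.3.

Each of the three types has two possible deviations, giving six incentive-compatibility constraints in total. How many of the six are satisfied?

5

Low-fitness (own payoff 24.4): to d=5.4 gives 50.8 − 9.3×5.4 = 0.58 → no gain ✓; to d=10.3 gives 71.3 − 9.3×10.3 = -24.49 → no gain ✓.
High-fitness (own payoff 71.3 − 3.4×10.3 = 36.28): to d=0 gives 24.4 → no gain ✓; to d=5.4 gives 50.8 − 3.4×5.4 = 32.44 → no gain ✓.
Mid-fitness (own payoff 50.8 − 7.8×5.4 = 8.68): to d=0 gives 24.4 → profitable ✗; to d=10.3 gives 71.3 − 7.8×10.3 = -9.04 → no gain ✓.
5 of the 6 constraints hold; not an equilibrium.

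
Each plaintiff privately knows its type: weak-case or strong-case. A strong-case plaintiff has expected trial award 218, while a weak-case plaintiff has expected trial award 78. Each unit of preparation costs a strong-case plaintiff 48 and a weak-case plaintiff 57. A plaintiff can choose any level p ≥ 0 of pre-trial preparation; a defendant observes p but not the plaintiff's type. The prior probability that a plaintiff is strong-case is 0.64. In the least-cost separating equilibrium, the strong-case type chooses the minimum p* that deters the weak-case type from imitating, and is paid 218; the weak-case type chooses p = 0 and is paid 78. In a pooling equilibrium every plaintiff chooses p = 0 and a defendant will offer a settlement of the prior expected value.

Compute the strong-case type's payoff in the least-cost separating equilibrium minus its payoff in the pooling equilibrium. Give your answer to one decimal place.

Least-cost separating signal: p* solves 78 = 218 − 57·p*, so p* = (218 − 78)/57 ≈ 2.4561.
Strong-case type's separating payoff: 218 − 48 × p* = 218 − 48 × (218 − 78)/57 = 218 − 6720/57 ≈ 100.105.
Pooling payoff: 0.64 × 218 + 0.36 × 78 = 167.6.
Difference: 100.105 − 167.6 = -67.495, i.e. -67.5 to one decimal place.
The strong-case type would prefer the pooling outcome.

-67.5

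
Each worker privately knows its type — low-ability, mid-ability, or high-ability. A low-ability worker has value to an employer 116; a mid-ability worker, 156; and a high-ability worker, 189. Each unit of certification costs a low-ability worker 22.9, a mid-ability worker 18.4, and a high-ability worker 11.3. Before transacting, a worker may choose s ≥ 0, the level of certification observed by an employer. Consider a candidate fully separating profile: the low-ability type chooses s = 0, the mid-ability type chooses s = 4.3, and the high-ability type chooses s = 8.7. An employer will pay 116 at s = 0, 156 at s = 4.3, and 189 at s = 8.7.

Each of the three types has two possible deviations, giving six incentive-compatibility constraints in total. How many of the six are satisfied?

3

High-ability (own payoff 189 − 11.3×8.7 = 90.69): to s=0 gives 116 → profitable ✗; to s=4.3 gives 156 − 11.3×4.3 = 107.41 → profitable ✗.
Low-ability (own payoff 116): to s=4.3 gives 156 − 22.9×4.3 = 57.53 → no gain ✓; to s=8.7 gives 189 − 22.9×8.7 = -10.23 → no gain ✓.
Mid-ability (own payoff 156 − 18.4×4.3 = 76.88): to s=0 gives 116 → profitable ✗; to s=8.7 gives 189 − 18.4×8.7 = 28.92 → no gain ✓.
3 of the 6 constraints hold; not an equilibrium.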